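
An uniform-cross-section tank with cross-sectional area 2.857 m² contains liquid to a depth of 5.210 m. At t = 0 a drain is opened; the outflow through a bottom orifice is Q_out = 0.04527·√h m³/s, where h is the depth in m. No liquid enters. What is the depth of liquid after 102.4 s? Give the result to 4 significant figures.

2.165 m

A dh/dt = −Q_out = −0.04527 √h.
Separate and integrate: 2(√h − √h₀) = −(0.04527/A) t.
√h = √5.210 − 0.04527·102.4/(2·2.857) = 2.28254 − 0.811279 = 1.47126.
h = 1.47126² = 2.16462 m.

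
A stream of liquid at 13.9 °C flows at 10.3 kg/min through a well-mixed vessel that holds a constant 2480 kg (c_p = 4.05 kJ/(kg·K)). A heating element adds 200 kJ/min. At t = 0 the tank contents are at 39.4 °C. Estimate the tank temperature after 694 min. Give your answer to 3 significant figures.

First-law balance (no shaft work): M c_p dT/dt = ṁ c_p (T_in − T) + 200.
τ = M/ṁ = 240.78 min; T_ss = T_in + Q̇/(ṁ c_p) = 13.9 + 200/(10.3·4.05) = 18.694 °C.
T approaches T_ss exponentially: T(t) = T_ss + (T₀ − T_ss) e^(−t/τ).
T(694) = 18.694 + (20.706)·e^(−694/240.78) = 18.694 + (20.706)·0.056004 = 19.854 °C.

19.9 °C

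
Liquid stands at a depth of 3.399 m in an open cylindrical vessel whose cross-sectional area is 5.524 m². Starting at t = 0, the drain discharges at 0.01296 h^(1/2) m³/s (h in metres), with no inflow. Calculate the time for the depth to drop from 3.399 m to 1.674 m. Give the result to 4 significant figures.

A dh/dt = −Q_out = −0.01296 √h.
This is separable: 2 d(√h)/dt = −0.01296/A, so √h = √h₀ − (0.01296/(2A)) t.
t = 2A(√h₀ − √h)/0.01296 = 2·5.524·(√3.399 − √1.674)/0.01296
  = 11.0480 × (1.84364 − 1.29383) / 0.01296 = 468.693 s.

468.7 s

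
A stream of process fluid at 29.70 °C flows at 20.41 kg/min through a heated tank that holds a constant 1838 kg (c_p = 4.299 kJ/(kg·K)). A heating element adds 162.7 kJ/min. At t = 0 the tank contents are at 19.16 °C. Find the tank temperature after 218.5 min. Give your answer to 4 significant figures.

M c_p dT/dt = ṁ c_p (T_in − T) + Q̇.
Rearrange: dT/dt = (T_ss − T)/τ with τ = M/ṁ = 90.0539 min and T_ss = T_in + Q̇/(ṁ c_p) = 31.5543 °C.
Solution: T(t) = T_ss + (T₀ − T_ss) e^(−t/τ).
T(218.5) = 31.5543 + (-12.3943)·e^(−218.5/90.0539) = 31.5543 + (-12.3943)·0.0883610 = 30.4591 °C.

30.46 °C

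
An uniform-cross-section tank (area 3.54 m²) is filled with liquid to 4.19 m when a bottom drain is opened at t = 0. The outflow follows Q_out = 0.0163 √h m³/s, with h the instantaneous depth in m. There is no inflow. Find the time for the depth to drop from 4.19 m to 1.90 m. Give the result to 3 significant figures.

290 s

With no inflow, A dh/dt = −0.0163 √h.
This is separable: 2 d(√h)/dt = −0.0163/A, so √h = √h₀ − (0.0163/(2A)) t.
t = 2A(√h₀ − √h)/0.0163 = 2·3.54·(√4.19 − √1.90)/0.0163
  = 7.0800 × (2.0469 − 1.3784) / 0.0163 = 290.39 s.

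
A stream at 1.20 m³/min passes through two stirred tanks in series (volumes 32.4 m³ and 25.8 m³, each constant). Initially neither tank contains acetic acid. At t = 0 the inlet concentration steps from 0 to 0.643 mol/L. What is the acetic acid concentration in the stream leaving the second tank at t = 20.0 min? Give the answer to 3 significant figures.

0.130 mol/L

Species balance on tank i: dCᵢ/dt = (Cᵢ₋₁ − Cᵢ)/τᵢ with τᵢ = Vᵢ/Q.
τ₁ = 32.4/1.20 = 27.000 min; τ₂ = 25.8/1.20 = 21.500 min.
Solving the cascade with C₁(0)=C₂(0)=0 gives C₂(t) = C_in[1 − (τ₁ e^(−t/τ₁) − τ₂ e^(−t/τ₂))/(τ₁ − τ₂)].
At t = 20.0: e^(−t/τ₁) = 0.47676, e^(−t/τ₂) = 0.39446.
C₂ = 0.643·[1 − (27.000·0.47676 − 21.500·0.39446)/(5.5000)] = 0.643·0.20153 = 0.12958 mol/L.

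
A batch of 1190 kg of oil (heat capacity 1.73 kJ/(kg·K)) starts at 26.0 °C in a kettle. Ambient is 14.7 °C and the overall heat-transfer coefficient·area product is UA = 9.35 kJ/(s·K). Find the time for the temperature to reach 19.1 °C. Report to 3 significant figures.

Lumped-capacitance energy balance: M c_p dT/dt = UA(T_amb − T).
τ = M c_p/UA = 220.18 s; T_ss = T_amb = 14.700 °C.
T(t) = T_ss + (T₀ − T_ss)e^(−t/τ); set T = 19.1:
t = −τ ln[(T − T_ss)/(T₀ − T_ss)] = −220.18 · ln(0.38938) = 207.68 s.

208 s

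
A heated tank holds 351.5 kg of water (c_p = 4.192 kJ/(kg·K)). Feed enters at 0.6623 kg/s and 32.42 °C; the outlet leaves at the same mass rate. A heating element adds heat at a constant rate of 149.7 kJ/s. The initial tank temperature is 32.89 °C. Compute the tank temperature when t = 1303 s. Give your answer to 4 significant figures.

M c_p dT/dt = ṁ c_p (T_in − T) + Q̇.
τ = M/ṁ = 530.726 s; T_ss = T_in + Q̇/(ṁ c_p) = 32.42 + 149.7/(0.6623·4.192) = 86.3395 °C.
Integrating: T(t) = T_ss + (T₀ − T_ss) e^(−t/τ).
T(1303) = 86.3395 + (-53.4495)·e^(−1303/530.726) = 86.3395 + (-53.4495)·0.0858524 = 81.7507 °C.

81.75 °C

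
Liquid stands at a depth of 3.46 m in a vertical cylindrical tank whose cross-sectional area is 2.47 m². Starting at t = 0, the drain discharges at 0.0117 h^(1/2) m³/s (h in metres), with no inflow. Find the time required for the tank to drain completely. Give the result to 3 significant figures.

785 s

With no inflow, A dh/dt = −0.0117 √h.
This is separable: 2 d(√h)/dt = −0.0117/A, so √h = √h₀ − (0.0117/(2A)) t.
Tank is empty when √h = 0: t_empty = 2A√h₀/0.0117.
t_empty = 2·2.47·√3.46/0.0117 = 4.9400·1.8601/0.0117 = 785.38 s.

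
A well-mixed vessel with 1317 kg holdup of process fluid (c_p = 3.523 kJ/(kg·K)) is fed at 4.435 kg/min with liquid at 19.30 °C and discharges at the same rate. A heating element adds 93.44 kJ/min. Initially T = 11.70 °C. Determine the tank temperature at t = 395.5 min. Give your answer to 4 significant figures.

21.70 °C

M c_p dT/dt = ṁ c_p (T_in − T) + Q̇.
τ = M/ṁ = 296.956 min; T_ss = T_in + Q̇/(ṁ c_p) = 19.30 + 93.44/(4.435·3.523) = 25.2803 °C.
Integrating: T(t) = T_ss + (T₀ − T_ss) e^(−t/τ).
T(395.5) = 25.2803 + (-13.5803)·e^(−395.5/296.956) = 25.2803 + (-13.5803)·0.263989 = 21.6953 °C.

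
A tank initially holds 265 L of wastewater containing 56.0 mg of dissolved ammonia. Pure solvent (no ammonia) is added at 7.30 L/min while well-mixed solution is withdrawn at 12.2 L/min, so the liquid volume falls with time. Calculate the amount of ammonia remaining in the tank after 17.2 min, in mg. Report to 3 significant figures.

Total volume: dV/dt = Q_in − Q_out = -4.9000 L/min, so V(t) = 265 − 4.9000 t and V(17.2) = 180.72 L.
Solute balance: dm/dt = 0 − Q_out C = −Q_out m/V(t).
dm/m = −Q_out dt/(V₀ − 4.9000 t); integrating gives ln(m/m₀) = −(Q_out/(Q_in−Q_out)) ln(V/V₀).
m = m₀ (V₀/V)^(Q_out/(Q_in−Q_out)) = 56.0 × (265/180.72)^(-2.4898) = 21.592 mg.

21.6 mg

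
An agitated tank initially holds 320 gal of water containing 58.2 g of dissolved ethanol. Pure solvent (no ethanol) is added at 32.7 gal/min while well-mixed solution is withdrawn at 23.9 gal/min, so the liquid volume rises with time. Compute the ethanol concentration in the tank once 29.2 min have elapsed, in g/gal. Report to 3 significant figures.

0.0203 g/gal

Let m(t) be the amount of ethanol. Volume: V(t) = V₀ + (Q_in − Q_out) t = 320 + 8.8000 t; V(29.2) = 576.96 gal.
Species balance (pure solvent in): dm/dt = −Q_out · m/V(t).
dm/m = −Q_out dt/(V₀ + 8.8000 t); integrating gives ln(m/m₀) = −(Q_out/(Q_in−Q_out)) ln(V/V₀).
m = m₀ (V₀/V)^(Q_out/(Q_in−Q_out)) = 58.2 × (320/576.96)^(2.7159) = 11.740 g.
C = m/V = 11.740/576.96 = 0.020348 g/gal.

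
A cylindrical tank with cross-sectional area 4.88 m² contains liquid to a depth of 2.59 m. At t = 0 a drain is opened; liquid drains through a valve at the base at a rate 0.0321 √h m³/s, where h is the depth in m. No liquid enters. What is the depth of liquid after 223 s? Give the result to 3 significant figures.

With no inflow, A dh/dt = −0.0321 √h.
∫ h^(−1/2) dh = −(0.0321/A) ∫ dt, giving 2√h = 2√h₀ − (0.0321/A) t.
√h = √2.59 − 0.0321·223/(2·4.88) = 1.6093 − 0.73343 = 0.87592.
h = 0.87592² = 0.76723 m.

0.767 m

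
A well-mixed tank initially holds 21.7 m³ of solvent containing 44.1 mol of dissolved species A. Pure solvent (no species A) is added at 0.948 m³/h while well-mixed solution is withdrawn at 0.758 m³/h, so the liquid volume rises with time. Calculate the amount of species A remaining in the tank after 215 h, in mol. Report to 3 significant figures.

Let m(t) be the amount of species A. Volume: V(t) = V₀ + (Q_in − Q_out) t = 21.7 + 0.19000 t; V(215) = 62.550 m³.
No species A enters, so dm/dt = −Q_out · (m/V).
dm/m = −Q_out dt/(V₀ + 0.19000 t); integrating gives ln(m/m₀) = −(Q_out/(Q_in−Q_out)) ln(V/V₀).
m = m₀ (V₀/V)^(Q_out/(Q_in−Q_out)) = 44.1 × (21.7/62.550)^(3.9895) = 0.64596 mol.

0.646 mol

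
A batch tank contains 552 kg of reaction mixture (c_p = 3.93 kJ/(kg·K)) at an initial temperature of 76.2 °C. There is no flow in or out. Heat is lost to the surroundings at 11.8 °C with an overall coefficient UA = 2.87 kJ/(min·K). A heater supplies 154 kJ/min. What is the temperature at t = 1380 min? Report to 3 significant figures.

67.2 °C

Heat balance on the well-mixed liquid: M c_p dT/dt = −UA(T − T_amb) + Q̇.
dT/dt = (T_ss − T)/τ with T_ss = T_amb + Q̇/UA = 11.8 + 154/2.87 = 65.459 °C, τ = M c_p/UA = 552·3.93/2.87 = 755.87 min.
T approaches T_ss exponentially: T(t) = T_ss + (T₀ − T_ss) e^(−t/τ).
T(1380) = 65.459 + (10.741)·0.16110 = 67.189 °C.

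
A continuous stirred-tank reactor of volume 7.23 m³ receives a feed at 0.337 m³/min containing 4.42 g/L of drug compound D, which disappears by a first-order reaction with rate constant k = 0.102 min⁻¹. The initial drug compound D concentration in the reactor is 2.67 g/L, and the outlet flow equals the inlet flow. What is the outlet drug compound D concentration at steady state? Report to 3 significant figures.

Accumulation = in − out − consumed: V dC/dt = Q C_in − Q C − k V C.
At steady state: 0 = Q C_in − (Q + kV) C_ss, so C_ss = Q C_in/(Q + kV).
C_ss = 0.337·4.42/(0.337 + 0.102·7.23) = 1.4895/1.0745 = 1.3863 g/L.

1.39 g/L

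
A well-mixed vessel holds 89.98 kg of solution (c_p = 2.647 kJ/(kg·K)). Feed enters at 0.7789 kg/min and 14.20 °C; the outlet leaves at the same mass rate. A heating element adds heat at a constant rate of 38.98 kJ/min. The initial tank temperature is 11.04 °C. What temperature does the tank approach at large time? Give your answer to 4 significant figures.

33.11 °C

M c_p dT/dt = ṁ c_p (T_in − T) + Q̇.
At steady state dT/dt = 0 ⇒ T_ss = T_in + Q̇/(ṁ c_p) = 14.20 + 38.98/(0.7789·2.647) = 33.1063 °C.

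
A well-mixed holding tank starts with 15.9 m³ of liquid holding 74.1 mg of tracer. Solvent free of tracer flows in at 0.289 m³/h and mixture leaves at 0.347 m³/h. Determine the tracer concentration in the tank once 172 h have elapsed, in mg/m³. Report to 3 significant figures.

0.0340 mg/m³

Total volume: dV/dt = Q_in − Q_out = -0.058000 m³/h, so V(t) = 15.9 − 0.058000 t and V(172) = 5.9240 m³.
Species balance (pure solvent in): dm/dt = −Q_out · m/V(t).
dm/m = −Q_out dt/(V₀ − 0.058000 t); integrating gives ln(m/m₀) = −(Q_out/(Q_in−Q_out)) ln(V/V₀).
m = m₀ (V₀/V)^(Q_out/(Q_in−Q_out)) = 74.1 × (15.9/5.9240)^(-5.9828) = 0.20161 mg.
C = m/V = 0.20161/5.9240 = 0.034033 mg/m³.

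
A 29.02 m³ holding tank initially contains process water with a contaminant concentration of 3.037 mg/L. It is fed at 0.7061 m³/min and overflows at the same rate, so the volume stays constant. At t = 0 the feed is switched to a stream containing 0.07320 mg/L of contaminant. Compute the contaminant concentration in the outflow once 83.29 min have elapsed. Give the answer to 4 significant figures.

0.4638 mg/L

Species balance on the tank: V dC/dt = Q(C_in − C).
Time constant τ = V/Q = 29.02/0.7061 = 41.0990 min.
This is linear first-order; C(t) = C_in + (C₀ − C_in) e^(−t/τ).
C(83.29) = 0.07320 + (3.037 − 0.07320)·e^(−83.29/41.0990) = 0.07320 + (2.96380)·0.131787 = 0.463790 mg/L.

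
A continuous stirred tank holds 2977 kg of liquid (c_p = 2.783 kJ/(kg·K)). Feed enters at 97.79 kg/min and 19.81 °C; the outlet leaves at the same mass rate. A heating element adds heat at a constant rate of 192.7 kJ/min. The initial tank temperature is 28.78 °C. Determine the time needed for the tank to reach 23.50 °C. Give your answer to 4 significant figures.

M c_p dT/dt = ṁ c_p (T_in − T) + Q̇.
τ = M/ṁ = 30.4428 min; T_ss = T_in + Q̇/(ṁ c_p) = 20.5181 °C.
T(t) = T_ss + (T₀ − T_ss) e^(−t/τ). Set T = 23.50:
e^(−t/τ) = (23.50 − 20.5181)/(28.78 − 20.5181) = 0.360924
t = −30.4428 · ln(0.360924) = 31.0238 min.

31.02 min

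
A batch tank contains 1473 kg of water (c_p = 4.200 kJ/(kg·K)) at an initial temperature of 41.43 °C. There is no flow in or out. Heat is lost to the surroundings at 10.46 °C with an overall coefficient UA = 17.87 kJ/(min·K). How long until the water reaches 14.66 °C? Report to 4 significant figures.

M c_p dT/dt = −UA(T − T_amb).
τ = M c_p/UA = 346.200 min; T_ss = T_amb = 10.4600 °C.
T(t) = T_ss + (T₀ − T_ss)e^(−t/τ); set T = 14.66:
t = −τ ln[(T − T_ss)/(T₀ − T_ss)] = −346.200 · ln(0.135615) = 691.686 min.

691.7 min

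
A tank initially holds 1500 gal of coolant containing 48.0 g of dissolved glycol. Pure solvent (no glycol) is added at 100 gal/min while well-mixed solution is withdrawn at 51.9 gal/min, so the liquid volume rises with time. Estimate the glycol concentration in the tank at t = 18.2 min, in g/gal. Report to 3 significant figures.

0.0123 g/gal

Total volume: dV/dt = Q_in − Q_out = 48.100 gal/min, so V(t) = 1500 + 48.100 t and V(18.2) = 2375.4 gal.
Species balance (pure solvent in): dm/dt = −Q_out · m/V(t).
dm/m = −Q_out dt/(V₀ + 48.100 t); integrating gives ln(m/m₀) = −(Q_out/(Q_in−Q_out)) ln(V/V₀).
m = m₀ (V₀/V)^(Q_out/(Q_in−Q_out)) = 48.0 × (1500/2375.4)^(1.0790) = 29.229 g.
C = m/V = 29.229/2375.4 = 0.012305 g/gal.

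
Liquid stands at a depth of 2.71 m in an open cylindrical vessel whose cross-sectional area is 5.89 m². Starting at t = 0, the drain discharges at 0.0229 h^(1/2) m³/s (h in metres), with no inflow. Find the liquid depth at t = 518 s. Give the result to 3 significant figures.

Unsteady balance on liquid volume: A dh/dt = −0.0229 √h.
Separate and integrate: 2(√h − √h₀) = −(0.0229/A) t.
√h = √2.71 − 0.0229·518/(2·5.89) = 1.6462 − 1.0070 = 0.63923.
h = 0.63923² = 0.40861 m.

0.409 m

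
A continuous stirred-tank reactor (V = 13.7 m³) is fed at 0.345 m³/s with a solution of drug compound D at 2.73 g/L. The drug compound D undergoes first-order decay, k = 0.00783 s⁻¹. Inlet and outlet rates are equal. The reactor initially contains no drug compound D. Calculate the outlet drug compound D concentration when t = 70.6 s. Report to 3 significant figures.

1.88 g/L

Accumulation = in − out − consumed: V dC/dt = Q C_in − Q C − k V C.
This is linear with rate a = Q/V + k = 0.033012 s⁻¹.
C_ss = Q C_in/(Q + kV) = 2.0825 g/L; C(t) = C_ss + (C₀ − C_ss) e^(−a t).
C(70.6) = 2.0825 + (-2.0825)·e^(−0.033012·70.6) = 2.0825 + (-2.0825)·0.097229 = 1.8800 g/L.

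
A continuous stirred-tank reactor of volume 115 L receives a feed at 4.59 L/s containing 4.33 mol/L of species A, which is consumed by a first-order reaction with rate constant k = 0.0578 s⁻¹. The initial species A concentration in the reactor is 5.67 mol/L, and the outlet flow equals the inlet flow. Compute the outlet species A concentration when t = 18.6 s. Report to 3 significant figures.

Accumulation = in − out − consumed: V dC/dt = Q C_in − Q C − k V C.
This is linear with rate a = Q/V + k = 0.097713 s⁻¹.
C_ss = Q C_in/(Q + kV) = 1.7687 mol/L; C(t) = C_ss + (C₀ − C_ss) e^(−a t).
C(18.6) = 1.7687 + (3.9013)·e^(−0.097713·18.6) = 1.7687 + (3.9013)·0.16244 = 2.4024 mol/L.

2.40 mol/L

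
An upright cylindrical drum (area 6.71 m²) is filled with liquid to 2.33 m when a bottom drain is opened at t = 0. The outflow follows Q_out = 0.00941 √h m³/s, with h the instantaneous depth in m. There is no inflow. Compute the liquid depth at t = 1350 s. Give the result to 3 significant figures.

0.336 m

With no inflow, A dh/dt = −0.00941 √h.
This is separable: 2 d(√h)/dt = −0.00941/A, so √h = √h₀ − (0.00941/(2A)) t.
√h = √2.33 − 0.00941·1350/(2·6.71) = 1.5264 − 0.94661 = 0.57982.
h = 0.57982² = 0.33620 m.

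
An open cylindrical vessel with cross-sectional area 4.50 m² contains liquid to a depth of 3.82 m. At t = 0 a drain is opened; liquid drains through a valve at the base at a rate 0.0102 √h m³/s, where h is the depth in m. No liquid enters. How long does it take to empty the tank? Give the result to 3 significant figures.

1720 s

A dh/dt = −Q_out = −0.0102 √h.
This is separable: 2 d(√h)/dt = −0.0102/A, so √h = √h₀ − (0.0102/(2A)) t.
Set h = 0: 2√h₀ = (0.0102/A) t_empty ⇒ t_empty = 2A√h₀/0.0102.
t_empty = 2·4.50·√3.82/0.0102 = 9.0000·1.9545/0.0102 = 1724.5 s.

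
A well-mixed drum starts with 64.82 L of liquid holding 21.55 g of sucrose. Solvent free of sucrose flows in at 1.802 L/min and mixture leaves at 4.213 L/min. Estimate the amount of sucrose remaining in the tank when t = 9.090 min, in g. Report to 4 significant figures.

Total volume: dV/dt = Q_in − Q_out = -2.41100 L/min, so V(t) = 64.82 − 2.41100 t and V(9.090) = 42.9040 L.
No sucrose enters, so dm/dt = −Q_out · (m/V).
dm/m = −Q_out dt/(V₀ − 2.41100 t); integrating gives ln(m/m₀) = −(Q_out/(Q_in−Q_out)) ln(V/V₀).
m = m₀ (V₀/V)^(Q_out/(Q_in−Q_out)) = 21.55 × (64.82/42.9040)^(-1.74741) = 10.4783 g.

10.48 g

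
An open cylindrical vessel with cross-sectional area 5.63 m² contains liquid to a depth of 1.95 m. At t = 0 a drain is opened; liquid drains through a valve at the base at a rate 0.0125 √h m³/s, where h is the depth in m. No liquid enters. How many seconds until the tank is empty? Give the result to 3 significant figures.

1260 s

With no inflow, A dh/dt = −0.0125 √h.
Separate and integrate: 2(√h − √h₀) = −(0.0125/A) t.
Set h = 0: 2√h₀ = (0.0125/A) t_empty ⇒ t_empty = 2A√h₀/0.0125.
t_empty = 2·5.63·√1.95/0.0125 = 11.260·1.3964/0.0125 = 1257.9 s.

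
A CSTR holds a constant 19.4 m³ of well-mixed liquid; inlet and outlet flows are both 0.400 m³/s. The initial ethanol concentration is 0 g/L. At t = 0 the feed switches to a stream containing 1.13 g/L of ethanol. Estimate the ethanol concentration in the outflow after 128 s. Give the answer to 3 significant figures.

Species balance on the tank: V dC/dt = Q(C_in − C).
Rewrite as dC/dt + C/τ = C_in/τ, τ = V/Q = 48.500 s.
This is linear first-order; C(t) = C_in + (C₀ − C_in) e^(−t/τ).
C(128) = 1.13 + (0 − 1.13)·e^(−128/48.500) = 1.13 + (-1.1300)·0.071420 = 1.0493 g/L.

1.05 g/L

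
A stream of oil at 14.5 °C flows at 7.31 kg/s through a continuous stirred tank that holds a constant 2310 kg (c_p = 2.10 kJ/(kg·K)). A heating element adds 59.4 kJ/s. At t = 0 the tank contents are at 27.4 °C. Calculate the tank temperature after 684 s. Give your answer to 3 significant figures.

19.4 °C

M c_p dT/dt = ṁ c_p (T_in − T) + Q̇.
Rearrange: dT/dt = (T_ss − T)/τ with τ = M/ṁ = 316.01 s and T_ss = T_in + Q̇/(ṁ c_p) = 18.369 °C.
This is linear first-order; T(t) = T_ss + (T₀ − T_ss) e^(−t/τ).
T(684) = 18.369 + (9.0305)·e^(−684/316.01) = 18.369 + (9.0305)·0.11481 = 19.406 °C.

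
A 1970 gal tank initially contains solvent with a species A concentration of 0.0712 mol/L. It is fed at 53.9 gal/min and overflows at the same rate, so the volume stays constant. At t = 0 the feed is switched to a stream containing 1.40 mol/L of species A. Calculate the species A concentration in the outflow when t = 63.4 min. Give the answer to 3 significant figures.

Unsteady species balance (constant V, well mixed): V dC/dt = Q(C_in − C).
Rewrite as dC/dt + C/τ = C_in/τ, τ = V/Q = 36.549 min.
C approaches C_in exponentially: C(t) = C_in + (C₀ − C_in) e^(−t/τ).
C(63.4) = 1.40 + (0.0712 − 1.40)·e^(−63.4/36.549) = 1.40 + (-1.3288)·0.17646 = 1.1655 mol/L.

1.17 mol/L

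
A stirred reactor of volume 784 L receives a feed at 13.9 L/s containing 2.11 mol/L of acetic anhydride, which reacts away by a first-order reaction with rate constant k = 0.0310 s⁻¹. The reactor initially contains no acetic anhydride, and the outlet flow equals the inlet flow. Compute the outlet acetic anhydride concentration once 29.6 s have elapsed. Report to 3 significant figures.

0.586 mol/L

Accumulation = in − out − consumed: V dC/dt = Q C_in − Q C − k V C.
This is linear with rate a = Q/V + k = 0.048730 s⁻¹.
C_ss = Q C_in/(Q + kV) = 0.76769 mol/L; C(t) = C_ss + (C₀ − C_ss) e^(−a t).
C(29.6) = 0.76769 + (-0.76769)·e^(−0.048730·29.6) = 0.76769 + (-0.76769)·0.23636 = 0.58624 mol/L.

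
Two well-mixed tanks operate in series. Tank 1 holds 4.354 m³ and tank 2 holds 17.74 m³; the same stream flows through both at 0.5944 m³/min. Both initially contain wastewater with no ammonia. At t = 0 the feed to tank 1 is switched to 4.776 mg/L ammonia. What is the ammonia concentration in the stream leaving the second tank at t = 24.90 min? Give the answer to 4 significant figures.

Time constants: τᵢ = Vᵢ/Q for each well-mixed tank.
τ₁ = 4.354/0.5944 = 7.32503 min; τ₂ = 17.74/0.5944 = 29.8452 min.
Solving the cascade with C₁(0)=C₂(0)=0 gives C₂(t) = C_in[1 − (τ₁ e^(−t/τ₁) − τ₂ e^(−t/τ₂))/(τ₁ − τ₂)].
At t = 24.90: e^(−t/τ₁) = 0.0333966, e^(−t/τ₂) = 0.434176.
C₂ = 4.776·[1 − (7.32503·0.0333966 − 29.8452·0.434176)/(-22.5202)] = 4.776·0.435464 = 2.07978 mg/L.

2.080 mg/L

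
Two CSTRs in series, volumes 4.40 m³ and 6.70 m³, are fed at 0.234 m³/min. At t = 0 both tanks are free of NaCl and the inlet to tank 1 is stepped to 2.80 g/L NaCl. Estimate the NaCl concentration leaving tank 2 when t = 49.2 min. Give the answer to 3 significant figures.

1.73 g/L

Each tank obeys Vᵢ dCᵢ/dt = Q(Cᵢ₋₁ − Cᵢ), so τᵢ = Vᵢ/Q.
τ₁ = 4.40/0.234 = 18.803 min; τ₂ = 6.70/0.234 = 28.632 min.
Tank 1: C₁ = C_in(1 − e^(−t/τ₁)). Tank 2 (τ₁ ≠ τ₂): C₂ = C_in[1 − (τ₁ e^(−t/τ₁) − τ₂ e^(−t/τ₂))/(τ₁ − τ₂)].
At t = 49.2: e^(−t/τ₁) = 0.073055, e^(−t/τ₂) = 0.17937.
C₂ = 2.80·[1 − (18.803·0.073055 − 28.632·0.17937)/(-9.8291)] = 2.80·0.61726 = 1.7283 g/L.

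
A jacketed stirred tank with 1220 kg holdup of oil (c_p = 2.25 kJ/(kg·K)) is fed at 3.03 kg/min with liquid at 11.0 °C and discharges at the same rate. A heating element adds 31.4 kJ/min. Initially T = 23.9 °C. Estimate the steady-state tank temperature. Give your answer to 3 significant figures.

Unsteady energy balance on the tank contents: M c_p dT/dt = ṁ c_p (T_in − T) + 31.4.
At steady state dT/dt = 0 ⇒ T_ss = T_in + Q̇/(ṁ c_p) = 11.0 + 31.4/(3.03·2.25) = 15.606 °C.

15.6 °C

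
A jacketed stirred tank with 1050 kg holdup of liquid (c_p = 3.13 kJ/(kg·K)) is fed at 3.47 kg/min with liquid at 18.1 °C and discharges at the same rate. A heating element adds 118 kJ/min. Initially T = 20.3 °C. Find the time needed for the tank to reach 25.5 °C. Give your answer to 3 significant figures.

277 min

M c_p dT/dt = ṁ c_p (T_in − T) + Q̇.
τ = M/ṁ = 302.59 min; T_ss = T_in + Q̇/(ṁ c_p) = 28.964 °C.
T(t) = T_ss + (T₀ − T_ss) e^(−t/τ). Set T = 25.5:
e^(−t/τ) = (25.5 − 28.964)/(20.3 − 28.964) = 0.39985
t = −302.59 · ln(0.39985) = 277.38 min.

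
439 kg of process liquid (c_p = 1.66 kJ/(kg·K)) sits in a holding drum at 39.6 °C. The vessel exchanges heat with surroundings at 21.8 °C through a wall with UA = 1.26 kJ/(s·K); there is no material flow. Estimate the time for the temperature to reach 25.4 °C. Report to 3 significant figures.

924 s

M c_p dT/dt = −UA(T − T_amb).
τ = M c_p/UA = 578.37 s; T_ss = T_amb = 21.800 °C.
T(t) = T_ss + (T₀ − T_ss)e^(−t/τ); set T = 25.4:
t = −τ ln[(T − T_ss)/(T₀ − T_ss)] = −578.37 · ln(0.20225) = 924.38 s.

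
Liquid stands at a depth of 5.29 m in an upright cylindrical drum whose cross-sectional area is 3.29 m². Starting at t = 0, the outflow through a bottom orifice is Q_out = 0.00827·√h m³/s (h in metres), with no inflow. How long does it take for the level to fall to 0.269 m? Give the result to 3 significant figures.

1420 s

Accumulation of liquid (constant cross-section A): A dh/dt = −0.00827 √h.
This is separable: 2 d(√h)/dt = −0.00827/A, so √h = √h₀ − (0.00827/(2A)) t.
t = 2A(√h₀ − √h)/0.00827 = 2·3.29·(√5.29 − √0.269)/0.00827
  = 6.5800 × (2.3000 − 0.51865) / 0.00827 = 1417.3 s.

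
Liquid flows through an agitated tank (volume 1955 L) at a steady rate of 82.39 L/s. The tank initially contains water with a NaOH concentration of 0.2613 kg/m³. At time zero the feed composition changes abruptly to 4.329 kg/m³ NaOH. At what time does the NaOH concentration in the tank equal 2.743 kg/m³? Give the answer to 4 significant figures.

Species balance on the tank: V dC/dt = Q(C_in − C), so τ = V/Q = 23.7286 s.
C(t) = C_in + (C₀ − C_in) e^(−t/τ). Set C = 2.743 and solve for t:
e^(−t/τ) = (C − C_in)/(C₀ − C_in) = (2.743 − 4.329)/(0.2613 − 4.329) = 0.389901
t = −τ ln(…) = 23.7286 × 0.941863 = 22.3491 s.

22.35 s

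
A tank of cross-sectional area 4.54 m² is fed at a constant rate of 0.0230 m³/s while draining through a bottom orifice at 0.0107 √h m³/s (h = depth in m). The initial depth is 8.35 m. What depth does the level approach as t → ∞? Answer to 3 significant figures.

A dh/dt = Q_in − 0.0107 √h. Steady state requires inflow = outflow:
Q_in = 0.0107 √h_ss ⇒ √h_ss = 0.0230/0.0107 = 2.1495.
h_ss = 2.1495² = 4.6205 m. (Since h₀ = 8.35 m > h_ss, the level will fall toward this value.)

4.62 m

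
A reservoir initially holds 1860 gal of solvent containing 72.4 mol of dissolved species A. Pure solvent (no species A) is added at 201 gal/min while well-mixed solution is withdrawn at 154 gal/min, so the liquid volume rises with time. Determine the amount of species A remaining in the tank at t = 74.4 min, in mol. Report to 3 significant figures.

Total volume: dV/dt = Q_in − Q_out = 47.000 gal/min, so V(t) = 1860 + 47.000 t and V(74.4) = 5356.8 gal.
Species balance (pure solvent in): dm/dt = −Q_out · m/V(t).
Separate: dm/m = −Q_out dt/V(t) ⇒ ln(m/m₀) = −(Q_out/(Q_in−Q_out)) ln(V/V₀).
m = m₀ (V₀/V)^(Q_out/(Q_in−Q_out)) = 72.4 × (1860/5356.8)^(3.2766) = 2.2620 mol.

2.26 mol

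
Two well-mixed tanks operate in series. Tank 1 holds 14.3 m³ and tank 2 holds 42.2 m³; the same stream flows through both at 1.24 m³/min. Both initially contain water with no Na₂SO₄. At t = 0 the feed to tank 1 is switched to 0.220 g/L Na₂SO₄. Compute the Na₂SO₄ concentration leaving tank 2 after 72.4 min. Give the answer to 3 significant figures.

0.181 g/L

Time constants: τᵢ = Vᵢ/Q for each well-mixed tank.
τ₁ = 14.3/1.24 = 11.532 min; τ₂ = 42.2/1.24 = 34.032 min.
Solving the cascade with C₁(0)=C₂(0)=0 gives C₂(t) = C_in[1 − (τ₁ e^(−t/τ₁) − τ₂ e^(−t/τ₂))/(τ₁ − τ₂)].
At t = 72.4: e^(−t/τ₁) = 0.0018771, e^(−t/τ₂) = 0.11915.
C₂ = 0.220·[1 − (11.532·0.0018771 − 34.032·0.11915)/(-22.500)] = 0.220·0.82075 = 0.18056 g/L.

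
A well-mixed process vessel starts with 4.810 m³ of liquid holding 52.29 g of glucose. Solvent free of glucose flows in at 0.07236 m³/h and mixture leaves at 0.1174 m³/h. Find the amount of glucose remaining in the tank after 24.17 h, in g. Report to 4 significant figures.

26.79 g

Let m(t) be the amount of glucose. Volume: V(t) = V₀ + (Q_in − Q_out) t = 4.810 − 0.0450400 t; V(24.17) = 3.72138 m³.
Species balance (pure solvent in): dm/dt = −Q_out · m/V(t).
dm/m = −Q_out dt/(V₀ − 0.0450400 t); integrating gives ln(m/m₀) = −(Q_out/(Q_in−Q_out)) ln(V/V₀).
m = m₀ (V₀/V)^(Q_out/(Q_in−Q_out)) = 52.29 × (4.810/3.72138)^(-2.60657) = 26.7880 g.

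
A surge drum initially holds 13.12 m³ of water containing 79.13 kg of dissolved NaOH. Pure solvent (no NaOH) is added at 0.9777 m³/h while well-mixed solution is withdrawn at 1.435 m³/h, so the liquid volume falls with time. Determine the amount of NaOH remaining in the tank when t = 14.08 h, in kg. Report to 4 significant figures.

9.521 kg

Let m(t) be the amount of NaOH. Volume: V(t) = V₀ + (Q_in − Q_out) t = 13.12 − 0.457300 t; V(14.08) = 6.68122 m³.
Species balance (pure solvent in): dm/dt = −Q_out · m/V(t).
dm/m = −Q_out dt/(V₀ − 0.457300 t); integrating gives ln(m/m₀) = −(Q_out/(Q_in−Q_out)) ln(V/V₀).
m = m₀ (V₀/V)^(Q_out/(Q_in−Q_out)) = 79.13 × (13.12/6.68122)^(-3.13798) = 9.52064 kg.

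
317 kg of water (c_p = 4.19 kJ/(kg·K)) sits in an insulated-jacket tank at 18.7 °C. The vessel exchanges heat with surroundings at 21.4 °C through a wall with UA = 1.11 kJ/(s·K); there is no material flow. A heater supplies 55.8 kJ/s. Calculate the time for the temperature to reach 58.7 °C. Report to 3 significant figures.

M c_p dT/dt = −UA(T − T_amb) + Q̇.
τ = M c_p/UA = 1196.6 s; T_ss = T_amb + Q̇/UA = 21.4 + 55.8/1.11 = 71.670 °C.
T(t) = T_ss + (T₀ − T_ss)e^(−t/τ); set T = 58.7:
t = −τ ln[(T − T_ss)/(T₀ − T_ss)] = −1196.6 · ln(0.24486) = 1683.7 s.

1680 s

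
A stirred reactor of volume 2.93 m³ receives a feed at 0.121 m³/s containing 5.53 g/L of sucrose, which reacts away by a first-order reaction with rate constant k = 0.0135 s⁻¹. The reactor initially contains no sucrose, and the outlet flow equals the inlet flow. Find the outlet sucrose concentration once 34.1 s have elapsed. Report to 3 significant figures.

3.52 g/L

Species balance: V dC/dt = Q C_in − Q C − k V C.
dC/dt = (Q/V) C_in − (Q/V + k) C; effective rate a = Q/V + k = 0.041297 + 0.0135 = 0.054797 s⁻¹.
C_ss = Q C_in/(Q + kV) = 4.1676 g/L; C(t) = C_ss + (C₀ − C_ss) e^(−a t).
C(34.1) = 4.1676 + (-4.1676)·e^(−0.054797·34.1) = 4.1676 + (-4.1676)·0.15434 = 3.5244 g/L.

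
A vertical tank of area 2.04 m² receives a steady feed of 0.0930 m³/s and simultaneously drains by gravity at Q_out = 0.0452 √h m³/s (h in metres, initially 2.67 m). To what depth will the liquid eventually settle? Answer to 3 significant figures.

4.23 m

Accumulation of liquid (constant cross-section A): A dh/dt = Q_in − 0.0452 √h. At steady state dh/dt = 0:
Q_in = 0.0452 √h_ss ⇒ √h_ss = 0.0930/0.0452 = 2.0575.
h_ss = 2.0575² = 4.2334 m. (Since h₀ = 2.67 m < h_ss, the level will rise toward this value.)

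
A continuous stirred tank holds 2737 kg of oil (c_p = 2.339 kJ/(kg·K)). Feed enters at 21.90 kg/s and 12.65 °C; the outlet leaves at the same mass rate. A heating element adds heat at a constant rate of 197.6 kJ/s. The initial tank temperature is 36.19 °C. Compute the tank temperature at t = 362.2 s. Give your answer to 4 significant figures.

M c_p dT/dt = ṁ c_p (T_in − T) + Q̇.
τ = M/ṁ = 124.977 s; T_ss = T_in + Q̇/(ṁ c_p) = 12.65 + 197.6/(21.90·2.339) = 16.5076 °C.
T approaches T_ss exponentially: T(t) = T_ss + (T₀ − T_ss) e^(−t/τ).
T(362.2) = 16.5076 + (19.6824)·e^(−362.2/124.977) = 16.5076 + (19.6824)·0.0551262 = 17.5926 °C.

17.59 °C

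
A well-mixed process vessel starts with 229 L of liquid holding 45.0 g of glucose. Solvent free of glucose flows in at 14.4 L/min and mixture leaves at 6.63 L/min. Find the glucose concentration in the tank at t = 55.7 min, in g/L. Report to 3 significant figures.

0.0275 g/L

Let m(t) be the amount of glucose. Volume: V(t) = V₀ + (Q_in − Q_out) t = 229 + 7.7700 t; V(55.7) = 661.79 L.
Species balance (pure solvent in): dm/dt = −Q_out · m/V(t).
dm/m = −Q_out dt/(V₀ + 7.7700 t); integrating gives ln(m/m₀) = −(Q_out/(Q_in−Q_out)) ln(V/V₀).
m = m₀ (V₀/V)^(Q_out/(Q_in−Q_out)) = 45.0 × (229/661.79)^(0.85328) = 18.195 g.
C = m/V = 18.195/661.79 = 0.027493 g/L.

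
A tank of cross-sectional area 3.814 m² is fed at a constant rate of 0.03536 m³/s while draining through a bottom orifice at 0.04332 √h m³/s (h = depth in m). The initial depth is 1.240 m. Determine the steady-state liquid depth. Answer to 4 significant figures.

0.6663 m

Volume balance on the tank: A dh/dt = Q_in − 0.04332 √h. At steady state dh/dt = 0:
Q_in = 0.04332 √h_ss ⇒ √h_ss = 0.03536/0.04332 = 0.816251.
h_ss = 0.816251² = 0.666266 m. (Since h₀ = 1.240 m > h_ss, the level will fall toward this value.)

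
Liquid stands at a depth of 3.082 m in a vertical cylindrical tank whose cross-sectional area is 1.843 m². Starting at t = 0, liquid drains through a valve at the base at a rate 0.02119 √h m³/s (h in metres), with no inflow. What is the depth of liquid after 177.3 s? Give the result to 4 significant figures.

Accumulation of liquid (constant cross-section A): A dh/dt = −0.02119 √h.
∫ h^(−1/2) dh = −(0.02119/A) ∫ dt, giving 2√h = 2√h₀ − (0.02119/A) t.
√h = √3.082 − 0.02119·177.3/(2·1.843) = 1.75556 − 1.01926 = 0.736304.
h = 0.736304² = 0.542144 m.

0.5421 m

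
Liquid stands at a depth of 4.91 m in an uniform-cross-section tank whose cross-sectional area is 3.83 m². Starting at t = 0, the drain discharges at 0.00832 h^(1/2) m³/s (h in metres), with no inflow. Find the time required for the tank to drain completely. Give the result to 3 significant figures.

2040 s

A dh/dt = −Q_out = −0.00832 √h.
This is separable: 2 d(√h)/dt = −0.00832/A, so √h = √h₀ − (0.00832/(2A)) t.
Set h = 0: 2√h₀ = (0.00832/A) t_empty ⇒ t_empty = 2A√h₀/0.00832.
t_empty = 2·3.83·√4.91/0.00832 = 7.6600·2.2159/0.00832 = 2040.1 s.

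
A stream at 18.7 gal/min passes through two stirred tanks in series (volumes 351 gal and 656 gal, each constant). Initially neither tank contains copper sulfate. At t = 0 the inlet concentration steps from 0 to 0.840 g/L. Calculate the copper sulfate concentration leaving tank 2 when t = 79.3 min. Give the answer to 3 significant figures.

0.666 g/L

Species balance on tank i: dCᵢ/dt = (Cᵢ₋₁ − Cᵢ)/τᵢ with τᵢ = Vᵢ/Q.
τ₁ = 351/18.7 = 18.770 min; τ₂ = 656/18.7 = 35.080 min.
Solving the cascade with C₁(0)=C₂(0)=0 gives C₂(t) = C_in[1 − (τ₁ e^(−t/τ₁) − τ₂ e^(−t/τ₂))/(τ₁ − τ₂)].
At t = 79.3: e^(−t/τ₁) = 0.014628, e^(−t/τ₂) = 0.10429.
C₂ = 0.840·[1 − (18.770·0.014628 − 35.080·0.10429)/(-16.310)] = 0.840·0.79251 = 0.66571 g/L.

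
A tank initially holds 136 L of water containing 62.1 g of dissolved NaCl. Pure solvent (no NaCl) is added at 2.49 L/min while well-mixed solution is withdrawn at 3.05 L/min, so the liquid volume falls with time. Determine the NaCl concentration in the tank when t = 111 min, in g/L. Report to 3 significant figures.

0.0302 g/L

Total volume: dV/dt = Q_in − Q_out = -0.56000 L/min, so V(t) = 136 − 0.56000 t and V(111) = 73.840 L.
No NaCl enters, so dm/dt = −Q_out · (m/V).
Separate: dm/m = −Q_out dt/V(t) ⇒ ln(m/m₀) = −(Q_out/(Q_in−Q_out)) ln(V/V₀).
m = m₀ (V₀/V)^(Q_out/(Q_in−Q_out)) = 62.1 × (136/73.840)^(-5.4464) = 2.2307 g.
C = m/V = 2.2307/73.840 = 0.030210 g/L.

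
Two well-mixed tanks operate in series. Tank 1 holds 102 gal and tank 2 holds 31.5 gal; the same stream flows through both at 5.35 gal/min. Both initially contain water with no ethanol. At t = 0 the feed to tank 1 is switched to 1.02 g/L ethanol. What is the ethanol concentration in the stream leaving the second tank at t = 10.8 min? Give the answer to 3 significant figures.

Time constants: τᵢ = Vᵢ/Q for each well-mixed tank.
τ₁ = 102/5.35 = 19.065 min; τ₂ = 31.5/5.35 = 5.8879 min.
Solving the cascade with C₁(0)=C₂(0)=0 gives C₂(t) = C_in[1 − (τ₁ e^(−t/τ₁) − τ₂ e^(−t/τ₂))/(τ₁ − τ₂)].
At t = 10.8: e^(−t/τ₁) = 0.56752, e^(−t/τ₂) = 0.15973.
C₂ = 1.02·[1 − (19.065·0.56752 − 5.8879·0.15973)/(13.178)] = 1.02·0.25027 = 0.25527 g/L.

0.255 g/L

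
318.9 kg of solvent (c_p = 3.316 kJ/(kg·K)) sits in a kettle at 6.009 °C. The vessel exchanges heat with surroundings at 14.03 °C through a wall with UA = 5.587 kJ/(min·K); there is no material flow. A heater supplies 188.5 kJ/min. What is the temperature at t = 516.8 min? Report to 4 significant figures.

45.05 °C

Lumped-capacitance energy balance: M c_p dT/dt = UA(T_amb − T) + Q̇.
dT/dt = (T_ss − T)/τ with T_ss = T_amb + Q̇/UA = 14.03 + 188.5/5.587 = 47.7690 °C, τ = M c_p/UA = 318.9·3.316/5.587 = 189.274 min.
T approaches T_ss exponentially: T(t) = T_ss + (T₀ − T_ss) e^(−t/τ).
T(516.8) = 47.7690 + (-41.7600)·0.0651908 = 45.0467 °C.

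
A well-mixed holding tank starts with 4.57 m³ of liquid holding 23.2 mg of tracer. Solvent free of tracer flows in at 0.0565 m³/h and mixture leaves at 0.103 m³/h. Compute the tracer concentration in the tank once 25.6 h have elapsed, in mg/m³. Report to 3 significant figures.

Total volume: dV/dt = Q_in − Q_out = -0.046500 m³/h, so V(t) = 4.57 − 0.046500 t and V(25.6) = 3.3796 m³.
Solute balance: dm/dt = 0 − Q_out C = −Q_out m/V(t).
dm/m = −Q_out dt/(V₀ − 0.046500 t); integrating gives ln(m/m₀) = −(Q_out/(Q_in−Q_out)) ln(V/V₀).
m = m₀ (V₀/V)^(Q_out/(Q_in−Q_out)) = 23.2 × (4.57/3.3796)^(-2.2151) = 11.891 mg.
C = m/V = 11.891/3.3796 = 3.5183 mg/m³.

3.52 mg/m³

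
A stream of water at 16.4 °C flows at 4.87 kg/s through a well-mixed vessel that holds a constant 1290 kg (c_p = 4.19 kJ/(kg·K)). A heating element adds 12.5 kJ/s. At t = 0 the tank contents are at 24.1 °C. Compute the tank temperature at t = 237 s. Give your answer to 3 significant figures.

19.9 °C

Energy balance: M c_p dT/dt = ṁ c_p (T_in − T) + 12.5.
τ = M/ṁ = 264.89 s; T_ss = T_in + Q̇/(ṁ c_p) = 16.4 + 12.5/(4.87·4.19) = 17.013 °C.
This is linear first-order; T(t) = T_ss + (T₀ − T_ss) e^(−t/τ).
T(237) = 17.013 + (7.0874)·e^(−237/264.89) = 17.013 + (7.0874)·0.40872 = 19.909 °C.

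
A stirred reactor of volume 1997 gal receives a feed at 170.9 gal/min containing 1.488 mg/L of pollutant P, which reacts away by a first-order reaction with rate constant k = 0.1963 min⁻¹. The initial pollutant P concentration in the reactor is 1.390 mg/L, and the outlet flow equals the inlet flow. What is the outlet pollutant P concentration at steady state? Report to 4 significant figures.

0.4518 mg/L

V dC/dt = Q(C_in − C) − k V C.
At steady state: 0 = Q C_in − (Q + kV) C_ss, so C_ss = Q C_in/(Q + kV).
C_ss = 170.9·1.488/(170.9 + 0.1963·1997) = 254.299/562.911 = 0.451757 mg/L.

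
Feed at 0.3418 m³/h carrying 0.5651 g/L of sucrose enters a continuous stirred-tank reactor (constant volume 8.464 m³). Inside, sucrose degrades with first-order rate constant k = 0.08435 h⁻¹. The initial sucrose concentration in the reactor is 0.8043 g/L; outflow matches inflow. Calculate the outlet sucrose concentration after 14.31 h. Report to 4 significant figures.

0.2872 g/L

V dC/dt = Q(C_in − C) − k V C.
This is linear with rate a = Q/V + k = 0.124733 h⁻¹.
C_ss = Q C_in/(Q + kV) = 0.182954 g/L; C(t) = C_ss + (C₀ − C_ss) e^(−a t).
C(14.31) = 0.182954 + (0.621346)·e^(−0.124733·14.31) = 0.182954 + (0.621346)·0.167809 = 0.287221 g/L.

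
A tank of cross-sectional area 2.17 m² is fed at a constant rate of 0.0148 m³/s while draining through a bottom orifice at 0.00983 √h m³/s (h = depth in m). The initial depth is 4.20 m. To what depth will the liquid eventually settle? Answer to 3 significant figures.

Level balance: A dh/dt = 0.0148 − 0.00983 √h. Setting dh/dt = 0:
Q_in = 0.00983 √h_ss ⇒ √h_ss = 0.0148/0.00983 = 1.5056.
h_ss = 1.5056² = 2.2668 m. (Since h₀ = 4.20 m > h_ss, the level will fall toward this value.)

2.27 m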